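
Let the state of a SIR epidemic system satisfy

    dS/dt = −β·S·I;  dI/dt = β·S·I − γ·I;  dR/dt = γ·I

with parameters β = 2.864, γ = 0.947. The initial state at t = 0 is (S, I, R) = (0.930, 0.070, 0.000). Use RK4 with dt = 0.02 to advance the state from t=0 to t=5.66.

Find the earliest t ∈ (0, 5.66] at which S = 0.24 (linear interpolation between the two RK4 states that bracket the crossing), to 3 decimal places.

t = 2.022

t=0.000: state=(0.930, 0.070, 0.000)
step 1 (dt=0.02): k1=(-0.186, 0.120, 0.066), k2=(-0.189, 0.122, 0.067), k3=(-0.189, 0.122, 0.067), k4=(-0.192, 0.124, 0.069); state += dt/6·(k1+2k2+2k3+k4)
t=0.020: state=(0.926, 0.072, 0.001)
t=0.040: state=(0.922, 0.075, 0.003)
t=0.060: state=(0.918, 0.078, 0.004)
continuing one RK4 step at a time; state shown every 10 steps (Δt=0.2):
t=0.200: state=(0.887, 0.098, 0.016)
t=0.400: state=(0.831, 0.132, 0.037)
t=0.600: state=(0.761, 0.172, 0.066)
t=0.800: state=(0.681, 0.216, 0.103)
t=1.000: state=(0.595, 0.257, 0.148)
t=1.200: state=(0.508, 0.292, 0.200)
t=1.400: state=(0.427, 0.316, 0.258)
t=1.600: state=(0.355, 0.327, 0.319)
t=1.800: state=(0.294, 0.325, 0.381)
t=2.000: state=(0.245, 0.314, 0.441)
t=2.020: state=(0.240, 0.312, 0.447)
next step: t=2.040: state=(0.236, 0.311, 0.453) — S has crossed 0.24
linear interpolation between t=2.020 (0.24047) and t=2.040 (0.23622) → t≈2.022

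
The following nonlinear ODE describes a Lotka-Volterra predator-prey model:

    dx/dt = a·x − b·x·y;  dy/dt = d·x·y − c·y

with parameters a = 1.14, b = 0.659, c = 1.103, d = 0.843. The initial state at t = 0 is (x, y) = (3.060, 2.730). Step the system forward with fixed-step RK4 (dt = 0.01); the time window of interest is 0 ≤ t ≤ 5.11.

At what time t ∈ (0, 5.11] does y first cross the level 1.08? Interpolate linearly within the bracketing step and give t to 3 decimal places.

t = 2.703

t=0.000: state=(3.060, 2.730)
step 1 (dt=0.01): k1=(-2.017, 4.031), k2=(-2.051, 4.037), k3=(-2.051, 4.037), k4=(-2.084, 4.043); state += dt/6·(k1+2k2+2k3+k4)
t=0.010: state=(3.039, 2.770)
t=0.020: state=(3.018, 2.811)
t=0.030: state=(2.996, 2.851)
continuing one RK4 step at a time; state shown every 20 steps (Δt=0.2):
t=0.200: state=(2.544, 3.522)
t=0.400: state=(1.925, 4.117)
t=0.600: state=(1.378, 4.354)
t=0.800: state=(0.979, 4.250)
t=1.000: state=(0.716, 3.926)
t=1.200: state=(0.551, 3.500)
t=1.400: state=(0.449, 3.052)
t=1.600: state=(0.389, 2.625)
t=1.800: state=(0.354, 2.241)
t=2.000: state=(0.339, 1.905)
t=2.200: state=(0.338, 1.617)
t=2.400: state=(0.348, 1.374)
t=2.600: state=(0.370, 1.171)
t=2.700: state=(0.385, 1.082)
next step: t=2.710: state=(0.387, 1.074) — y has crossed 1.08
linear interpolation between t=2.700 (1.08242) and t=2.710 (1.07403) → t≈2.703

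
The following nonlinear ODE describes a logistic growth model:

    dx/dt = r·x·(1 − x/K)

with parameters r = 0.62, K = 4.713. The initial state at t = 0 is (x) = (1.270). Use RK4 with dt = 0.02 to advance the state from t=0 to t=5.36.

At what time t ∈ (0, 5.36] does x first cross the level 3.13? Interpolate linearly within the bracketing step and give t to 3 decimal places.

t = 2.708

t=0.000: state=(1.270)
step 1 (dt=0.02): k1=(0.575), k2=(0.577), k3=(0.577), k4=(0.579); state += dt/6·(k1+2k2+2k3+k4)
t=0.020: state=(1.282)
t=0.040: state=(1.293)
t=0.060: state=(1.305)
continuing one RK4 step at a time; state shown every 10 steps (Δt=0.2):
t=0.200: state=(1.388)
t=0.400: state=(1.513)
t=0.600: state=(1.643)
t=0.800: state=(1.778)
t=1.000: state=(1.917)
t=1.200: state=(2.060)
t=1.400: state=(2.204)
t=1.600: state=(2.350)
t=1.800: state=(2.496)
t=2.000: state=(2.641)
t=2.200: state=(2.784)
t=2.400: state=(2.923)
t=2.600: state=(3.059)
t=2.700: state=(3.125)
next step: t=2.720: state=(3.138) — x has crossed 3.13
linear interpolation between t=2.700 (3.12470) and t=2.720 (3.13773) → t≈2.708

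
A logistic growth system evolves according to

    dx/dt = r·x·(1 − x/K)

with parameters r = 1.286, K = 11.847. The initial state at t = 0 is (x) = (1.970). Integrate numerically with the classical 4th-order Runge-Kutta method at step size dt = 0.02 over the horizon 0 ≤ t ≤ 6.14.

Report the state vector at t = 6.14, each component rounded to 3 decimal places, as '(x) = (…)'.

t=0.000: state=(1.970)
step 1 (dt=0.02): k1=(2.112), k2=(2.130), k3=(2.130), k4=(2.149); state += dt/6·(k1+2k2+2k3+k4)
t=0.020: state=(2.013)
t=0.040: state=(2.056)
t=0.060: state=(2.100)
continuing one RK4 step at a time; state shown every 10 steps (Δt=0.2):
t=0.200: state=(2.429)
t=0.400: state=(2.964)
t=0.600: state=(3.571)
t=0.800: state=(4.243)
t=1.000: state=(4.966)
t=1.200: state=(5.719)
t=1.400: state=(6.479)
t=1.600: state=(7.221)
t=1.800: state=(7.923)
t=2.000: state=(8.566)
t=2.200: state=(9.140)
t=2.400: state=(9.640)
t=2.600: state=(10.065)
t=2.800: state=(10.421)
t=3.000: state=(10.713)
t=3.200: state=(10.951)
t=3.400: state=(11.142)
t=3.600: state=(11.294)
t=3.800: state=(11.415)
t=4.000: state=(11.510)
t=4.200: state=(11.585)
t=4.400: state=(11.643)
t=4.600: state=(11.689)
t=4.800: state=(11.724)
t=5.000: state=(11.752)
t=5.200: state=(11.773)
t=5.400: state=(11.790)
t=5.600: state=(11.803)
t=5.800: state=(11.813)
t=6.000: state=(11.821)
t=6.140: state=(11.825)

(x) = (11.825)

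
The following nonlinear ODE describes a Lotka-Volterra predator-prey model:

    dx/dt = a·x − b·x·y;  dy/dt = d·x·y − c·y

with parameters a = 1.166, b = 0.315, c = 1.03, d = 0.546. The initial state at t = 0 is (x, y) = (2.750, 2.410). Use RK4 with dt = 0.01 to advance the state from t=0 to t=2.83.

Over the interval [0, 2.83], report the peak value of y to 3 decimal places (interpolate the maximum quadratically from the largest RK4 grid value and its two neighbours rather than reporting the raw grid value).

t=0.000: state=(2.750, 2.410)
step 1 (dt=0.01): k1=(1.119, 1.136), k2=(1.116, 1.146), k3=(1.116, 1.146), k4=(1.113, 1.156); state += dt/6·(k1+2k2+2k3+k4)
t=0.010: state=(2.761, 2.421)
t=0.020: state=(2.772, 2.433)
t=0.030: state=(2.783, 2.445)
continuing one RK4 step at a time; state shown every 10 steps (Δt=0.1):
t=0.100: state=(2.859, 2.534)
t=0.200: state=(2.959, 2.680)
t=0.300: state=(3.048, 2.848)
t=0.400: state=(3.122, 3.041)
t=0.500: state=(3.177, 3.259)
t=0.600: state=(3.209, 3.500)
t=0.700: state=(3.217, 3.763)
t=0.800: state=(3.196, 4.045)
t=0.900: state=(3.147, 4.340)
t=1.000: state=(3.070, 4.640)
t=1.100: state=(2.967, 4.936)
t=1.200: state=(2.841, 5.219)
t=1.300: state=(2.697, 5.477)
t=1.400: state=(2.541, 5.701)
t=1.500: state=(2.379, 5.882)
t=1.600: state=(2.216, 6.015)
t=1.700: state=(2.057, 6.098)
t=1.800: state=(1.907, 6.130)
t=1.900: state=(1.766, 6.113)
t=2.000: state=(1.639, 6.051)
t=2.100: state=(1.524, 5.951)
t=2.200: state=(1.423, 5.818)
t=2.300: state=(1.334, 5.658)
t=2.400: state=(1.258, 5.479)
t=2.500: state=(1.193, 5.284)
t=2.600: state=(1.139, 5.080)
t=2.700: state=(1.094, 4.871)
t=2.800: state=(1.058, 4.660)
t=2.830: state=(1.049, 4.597)
largest grid value and its neighbours: y(1.800)=6.12975, y(1.810)=6.13018, y(1.820)=6.13013
parabola through these three points peaks at t≈1.814 with y≈6.13022

max y = 6.130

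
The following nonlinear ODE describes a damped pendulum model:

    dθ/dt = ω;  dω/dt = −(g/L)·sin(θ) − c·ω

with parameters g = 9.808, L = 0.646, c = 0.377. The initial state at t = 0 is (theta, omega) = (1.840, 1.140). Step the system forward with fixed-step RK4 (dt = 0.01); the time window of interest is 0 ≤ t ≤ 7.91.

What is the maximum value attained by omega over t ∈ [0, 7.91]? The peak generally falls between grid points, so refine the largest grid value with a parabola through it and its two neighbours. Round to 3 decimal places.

max omega = 4.928

t=0.000: state=(1.840, 1.140)
step 1 (dt=0.01): k1=(1.140, -15.066), k2=(1.065, -15.014), k3=(1.065, -15.016), k4=(0.990, -14.965); state += dt/6·(k1+2k2+2k3+k4)
t=0.010: state=(1.851, 0.990)
t=0.020: state=(1.860, 0.841)
t=0.030: state=(1.867, 0.692)
continuing one RK4 step at a time; state shown every 50 steps (Δt=0.5):
t=0.500: state=(0.644, -5.481)
t=1.000: state=(-1.474, -1.025)
t=1.500: state=(-0.258, 4.900)
t=2.000: state=(1.242, -0.224)
t=2.500: state=(-0.224, -4.003)
t=3.000: state=(-0.924, 1.689)
t=3.500: state=(0.596, 2.471)
t=4.000: state=(0.470, -2.666)
t=4.500: state=(-0.724, -0.660)
t=5.000: state=(0.013, 2.613)
t=5.500: state=(0.587, -0.896)
t=6.000: state=(-0.355, -1.615)
t=6.500: state=(-0.272, 1.724)
t=7.000: state=(0.457, 0.284)
t=7.500: state=(-0.060, -1.612)
t=7.910: state=(-0.388, 0.297)
largest grid value and its neighbours: omega(1.520)=4.92586, omega(1.530)=4.92766, omega(1.540)=4.92204
parabola through these three points peaks at t≈1.527 with omega≈4.92791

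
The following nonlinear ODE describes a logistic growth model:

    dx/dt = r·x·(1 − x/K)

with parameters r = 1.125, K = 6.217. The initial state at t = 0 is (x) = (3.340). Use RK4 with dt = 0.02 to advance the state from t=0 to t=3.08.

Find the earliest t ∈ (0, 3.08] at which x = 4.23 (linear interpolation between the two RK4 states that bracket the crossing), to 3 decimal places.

t=0.000: state=(3.340)
step 1 (dt=0.02): k1=(1.739), k2=(1.737), k3=(1.737), k4=(1.736); state += dt/6·(k1+2k2+2k3+k4)
t=0.020: state=(3.375)
t=0.040: state=(3.409)
t=0.060: state=(3.444)
continuing one RK4 step at a time; state shown every 5 steps (Δt=0.1):
t=0.100: state=(3.513)
t=0.200: state=(3.683)
t=0.300: state=(3.850)
t=0.400: state=(4.013)
t=0.500: state=(4.170)
t=0.520: state=(4.201)
next step: t=0.540: state=(4.232) — x has crossed 4.23
linear interpolation between t=0.520 (4.20102) and t=0.540 (4.23155) → t≈0.539

t = 0.539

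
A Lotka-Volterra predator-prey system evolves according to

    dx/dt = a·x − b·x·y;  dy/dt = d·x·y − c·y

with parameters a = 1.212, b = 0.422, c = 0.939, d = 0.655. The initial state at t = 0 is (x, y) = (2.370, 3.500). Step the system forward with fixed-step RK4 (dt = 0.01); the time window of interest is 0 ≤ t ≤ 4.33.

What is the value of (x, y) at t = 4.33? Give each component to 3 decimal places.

(x, y) = (1.479, 1.618)

t=0.000: state=(2.370, 3.500)
step 1 (dt=0.01): k1=(-0.628, 2.147), k2=(-0.638, 2.146), k3=(-0.638, 2.146), k4=(-0.648, 2.145); state += dt/6·(k1+2k2+2k3+k4)
t=0.010: state=(2.364, 3.521)
t=0.020: state=(2.357, 3.543)
t=0.030: state=(2.350, 3.564)
continuing one RK4 step at a time; state shown every 20 steps (Δt=0.2):
t=0.200: state=(2.208, 3.918)
t=0.400: state=(1.990, 4.277)
t=0.600: state=(1.747, 4.528)
t=0.800: state=(1.510, 4.644)
t=1.000: state=(1.300, 4.625)
t=1.200: state=(1.127, 4.492)
t=1.400: state=(0.992, 4.275)
t=1.600: state=(0.891, 4.007)
t=1.800: state=(0.819, 3.713)
t=2.000: state=(0.773, 3.415)
t=2.200: state=(0.747, 3.126)
t=2.400: state=(0.740, 2.855)
t=2.600: state=(0.749, 2.608)
t=2.800: state=(0.773, 2.388)
t=3.000: state=(0.812, 2.195)
t=3.200: state=(0.866, 2.031)
t=3.400: state=(0.935, 1.893)
t=3.600: state=(1.021, 1.783)
t=3.800: state=(1.123, 1.700)
t=4.000: state=(1.243, 1.645)
t=4.200: state=(1.381, 1.619)
t=4.330: state=(1.479, 1.618)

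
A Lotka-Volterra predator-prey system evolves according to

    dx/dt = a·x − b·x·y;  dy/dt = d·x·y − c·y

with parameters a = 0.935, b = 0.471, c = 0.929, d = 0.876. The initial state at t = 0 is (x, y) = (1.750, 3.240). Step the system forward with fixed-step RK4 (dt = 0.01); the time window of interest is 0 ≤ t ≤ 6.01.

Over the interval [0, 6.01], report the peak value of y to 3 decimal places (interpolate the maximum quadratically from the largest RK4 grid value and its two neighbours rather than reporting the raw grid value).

max y = 3.905

t=0.000: state=(1.750, 3.240)
step 1 (dt=0.01): k1=(-1.034, 1.957), k2=(-1.039, 1.948), k3=(-1.039, 1.948), k4=(-1.044, 1.939); state += dt/6·(k1+2k2+2k3+k4)
t=0.010: state=(1.740, 3.259)
t=0.020: state=(1.729, 3.279)
t=0.030: state=(1.719, 3.298)
continuing one RK4 step at a time; state shown every 20 steps (Δt=0.2):
t=0.200: state=(1.529, 3.587)
t=0.400: state=(1.299, 3.816)
t=0.600: state=(1.087, 3.904)
t=0.800: state=(0.909, 3.859)
t=1.000: state=(0.767, 3.710)
t=1.200: state=(0.658, 3.488)
t=1.400: state=(0.578, 3.227)
t=1.600: state=(0.521, 2.950)
t=1.800: state=(0.482, 2.674)
t=2.000: state=(0.457, 2.411)
t=2.200: state=(0.445, 2.166)
t=2.400: state=(0.442, 1.944)
t=2.600: state=(0.448, 1.745)
t=2.800: state=(0.462, 1.569)
t=3.000: state=(0.484, 1.415)
t=3.200: state=(0.514, 1.283)
t=3.400: state=(0.552, 1.169)
t=3.600: state=(0.599, 1.074)
t=3.800: state=(0.655, 0.995)
t=4.000: state=(0.721, 0.932)
t=4.200: state=(0.799, 0.884)
t=4.400: state=(0.887, 0.851)
t=4.600: state=(0.988, 0.833)
t=4.800: state=(1.102, 0.830)
t=5.000: state=(1.228, 0.846)
t=5.200: state=(1.365, 0.881)
t=5.400: state=(1.510, 0.941)
t=5.600: state=(1.660, 1.032)
t=5.800: state=(1.805, 1.161)
t=6.000: state=(1.936, 1.338)
t=6.010: state=(1.942, 1.349)
largest grid value and its neighbours: y(0.620)=3.90500, y(0.630)=3.90509, y(0.640)=3.90486
parabola through these three points peaks at t≈0.628 with y≈3.90510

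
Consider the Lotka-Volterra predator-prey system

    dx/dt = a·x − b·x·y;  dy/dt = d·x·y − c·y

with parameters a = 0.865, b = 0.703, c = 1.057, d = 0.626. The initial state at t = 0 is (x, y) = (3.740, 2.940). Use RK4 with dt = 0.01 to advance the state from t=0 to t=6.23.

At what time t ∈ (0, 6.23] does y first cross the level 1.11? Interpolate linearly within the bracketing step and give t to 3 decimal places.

t = 2.338

t=0.000: state=(3.740, 2.940)
step 1 (dt=0.01): k1=(-4.495, 3.776), k2=(-4.517, 3.758), k3=(-4.517, 3.758), k4=(-4.538, 3.740); state += dt/6·(k1+2k2+2k3+k4)
t=0.010: state=(3.695, 2.978)
t=0.020: state=(3.649, 3.015)
t=0.030: state=(3.603, 3.052)
continuing one RK4 step at a time; state shown every 25 steps (Δt=0.25):
t=0.250: state=(2.574, 3.699)
t=0.500: state=(1.622, 3.926)
t=0.750: state=(1.026, 3.692)
t=1.000: state=(0.692, 3.234)
t=1.250: state=(0.509, 2.724)
t=1.500: state=(0.408, 2.245)
t=1.750: state=(0.355, 1.829)
t=2.000: state=(0.330, 1.481)
t=2.250: state=(0.324, 1.196)
t=2.330: state=(0.325, 1.117)
next step: t=2.340: state=(0.325, 1.108) — y has crossed 1.11
linear interpolation between t=2.330 (1.11742) and t=2.340 (1.10792) → t≈2.338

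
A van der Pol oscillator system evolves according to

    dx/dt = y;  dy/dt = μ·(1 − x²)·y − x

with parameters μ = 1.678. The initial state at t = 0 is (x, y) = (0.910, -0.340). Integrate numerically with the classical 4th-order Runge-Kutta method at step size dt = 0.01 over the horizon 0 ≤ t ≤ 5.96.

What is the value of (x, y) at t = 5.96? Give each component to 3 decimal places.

t=0.000: state=(0.910, -0.340)
step 1 (dt=0.01): k1=(-0.340, -1.008), k2=(-0.345, -1.010), k3=(-0.345, -1.010), k4=(-0.350, -1.011); state += dt/6·(k1+2k2+2k3+k4)
t=0.010: state=(0.907, -0.350)
t=0.020: state=(0.903, -0.360)
t=0.030: state=(0.899, -0.370)
continuing one RK4 step at a time; state shown every 20 steps (Δt=0.2):
t=0.200: state=(0.821, -0.551)
t=0.400: state=(0.687, -0.799)
t=0.600: state=(0.496, -1.126)
t=0.800: state=(0.228, -1.589)
t=1.000: state=(-0.151, -2.226)
t=1.200: state=(-0.663, -2.844)
t=1.400: state=(-1.239, -2.719)
t=1.600: state=(-1.678, -1.580)
t=1.800: state=(-1.877, -0.498)
t=2.000: state=(-1.915, 0.046)
t=2.200: state=(-1.880, 0.273)
t=2.400: state=(-1.814, 0.376)
t=2.600: state=(-1.732, 0.437)
t=2.800: state=(-1.640, 0.488)
t=3.000: state=(-1.537, 0.543)
t=3.200: state=(-1.422, 0.609)
t=3.400: state=(-1.292, 0.697)
t=3.600: state=(-1.141, 0.819)
t=3.800: state=(-0.960, 0.998)
t=4.000: state=(-0.735, 1.273)
t=4.200: state=(-0.440, 1.712)
t=4.400: state=(-0.034, 2.396)
t=4.600: state=(0.529, 3.211)
t=4.800: state=(1.202, 3.279)
t=5.000: state=(1.737, 1.918)
t=5.200: state=(1.974, 0.571)
t=5.400: state=(2.016, -0.044)
t=5.600: state=(1.981, -0.269)
t=5.800: state=(1.918, -0.359)
t=5.960: state=(1.857, -0.399)

(x, y) = (1.857, -0.399)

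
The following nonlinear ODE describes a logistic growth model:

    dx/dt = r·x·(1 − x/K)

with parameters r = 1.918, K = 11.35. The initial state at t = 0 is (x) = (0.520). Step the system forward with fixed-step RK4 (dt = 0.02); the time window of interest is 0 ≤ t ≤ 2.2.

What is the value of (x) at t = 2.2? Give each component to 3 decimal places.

t=0.000: state=(0.520)
step 1 (dt=0.02): k1=(0.952), k2=(0.968), k3=(0.969), k4=(0.985); state += dt/6·(k1+2k2+2k3+k4)
t=0.020: state=(0.539)
t=0.040: state=(0.559)
t=0.060: state=(0.580)
continuing one RK4 step at a time; state shown every 5 steps (Δt=0.1):
t=0.100: state=(0.624)
t=0.200: state=(0.747)
t=0.300: state=(0.893)
t=0.400: state=(1.064)
t=0.500: state=(1.264)
t=0.600: state=(1.496)
t=0.700: state=(1.763)
t=0.800: state=(2.067)
t=0.900: state=(2.412)
t=1.000: state=(2.796)
t=1.100: state=(3.219)
t=1.200: state=(3.679)
t=1.300: state=(4.171)
t=1.400: state=(4.689)
t=1.500: state=(5.224)
t=1.600: state=(5.767)
t=1.700: state=(6.309)
t=1.800: state=(6.839)
t=1.900: state=(7.349)
t=2.000: state=(7.831)
t=2.100: state=(8.279)
t=2.200: state=(8.689)

(x) = (8.689)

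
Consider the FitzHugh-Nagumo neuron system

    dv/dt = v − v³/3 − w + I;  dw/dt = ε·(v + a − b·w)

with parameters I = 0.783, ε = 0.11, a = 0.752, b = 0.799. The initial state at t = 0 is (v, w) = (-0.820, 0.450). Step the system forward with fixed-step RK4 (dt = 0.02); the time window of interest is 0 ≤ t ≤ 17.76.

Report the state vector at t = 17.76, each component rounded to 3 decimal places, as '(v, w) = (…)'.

(v, w) = (1.427, 1.351)

t=0.000: state=(-0.820, 0.450)
step 1 (dt=0.02): k1=(-0.303, -0.047), k2=(-0.304, -0.047), k3=(-0.304, -0.047), k4=(-0.304, -0.048); state += dt/6·(k1+2k2+2k3+k4)
t=0.020: state=(-0.826, 0.449)
t=0.040: state=(-0.832, 0.448)
t=0.060: state=(-0.838, 0.447)
continuing one RK4 step at a time; state shown every 50 steps (Δt=1):
t=1.000: state=(-1.117, 0.389)
t=2.000: state=(-1.295, 0.307)
t=3.000: state=(-1.328, 0.221)
t=4.000: state=(-1.286, 0.144)
t=5.000: state=(-1.211, 0.079)
t=6.000: state=(-1.118, 0.029)
t=7.000: state=(-1.006, -0.006)
t=8.000: state=(-0.867, -0.025)
t=9.000: state=(-0.676, -0.026)
t=10.000: state=(-0.354, -0.000)
t=11.000: state=(0.345, 0.074)
t=12.000: state=(1.523, 0.247)
t=13.000: state=(1.858, 0.491)
t=14.000: state=(1.801, 0.723)
t=15.000: state=(1.708, 0.926)
t=16.000: state=(1.610, 1.102)
t=17.000: state=(1.508, 1.252)
t=17.760: state=(1.427, 1.351)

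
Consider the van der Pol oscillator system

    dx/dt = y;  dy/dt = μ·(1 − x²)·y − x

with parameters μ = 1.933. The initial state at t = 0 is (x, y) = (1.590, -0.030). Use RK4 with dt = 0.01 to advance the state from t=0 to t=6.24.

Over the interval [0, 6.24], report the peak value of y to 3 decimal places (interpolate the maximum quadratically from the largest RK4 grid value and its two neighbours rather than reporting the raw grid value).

t=0.000: state=(1.590, -0.030)
step 1 (dt=0.01): k1=(-0.030, -1.501), k2=(-0.038, -1.479), k3=(-0.037, -1.479), k4=(-0.045, -1.457); state += dt/6·(k1+2k2+2k3+k4)
t=0.010: state=(1.590, -0.045)
t=0.020: state=(1.589, -0.059)
t=0.030: state=(1.588, -0.073)
continuing one RK4 step at a time; state shown every 25 steps (Δt=0.25):
t=0.250: state=(1.545, -0.297)
t=0.500: state=(1.451, -0.446)
t=0.750: state=(1.325, -0.567)
t=1.000: state=(1.166, -0.709)
t=1.250: state=(0.964, -0.923)
t=1.500: state=(0.692, -1.294)
t=1.750: state=(0.289, -2.000)
t=2.000: state=(-0.353, -3.196)
t=2.250: state=(-1.245, -3.509)
t=2.500: state=(-1.869, -1.350)
t=2.750: state=(-2.015, -0.074)
t=3.000: state=(-1.984, 0.247)
t=3.250: state=(-1.910, 0.333)
t=3.500: state=(-1.821, 0.374)
t=3.750: state=(-1.723, 0.411)
t=4.000: state=(-1.615, 0.455)
t=4.250: state=(-1.494, 0.514)
t=4.500: state=(-1.356, 0.595)
t=4.750: state=(-1.193, 0.717)
t=5.000: state=(-0.991, 0.914)
t=5.250: state=(-0.724, 1.265)
t=5.500: state=(-0.333, 1.935)
t=5.750: state=(0.289, 3.109)
t=6.000: state=(1.177, 3.611)
t=6.240: state=(1.829, 1.609)
largest grid value and its neighbours: y(5.920)=3.73064, y(5.930)=3.73545, y(5.940)=3.73496
parabola through these three points peaks at t≈5.934 with y≈3.73589

max y = 3.736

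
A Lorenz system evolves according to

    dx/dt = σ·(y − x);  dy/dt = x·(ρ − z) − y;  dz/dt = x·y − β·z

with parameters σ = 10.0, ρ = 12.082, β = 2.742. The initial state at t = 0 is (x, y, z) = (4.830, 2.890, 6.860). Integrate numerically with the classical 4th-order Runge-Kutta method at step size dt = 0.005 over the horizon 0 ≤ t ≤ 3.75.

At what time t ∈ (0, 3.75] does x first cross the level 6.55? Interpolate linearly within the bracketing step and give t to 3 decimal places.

t = 0.286

t=0.000: state=(4.830, 2.890, 6.860)
step 1 (dt=0.005): k1=(-19.400, 22.332, -4.851), k2=(-18.357, 22.081, -4.691), k3=(-18.389, 22.094, -4.688), k4=(-17.376, 21.853, -4.529); state += dt/6·(k1+2k2+2k3+k4)
t=0.005: state=(4.738, 3.000, 6.837)
t=0.010: state=(4.656, 3.109, 6.815)
t=0.015: state=(4.583, 3.215, 6.794)
continuing one RK4 step at a time; state shown every 40 steps (Δt=0.2):
t=0.200: state=(5.337, 6.673, 7.557)
t=0.285: state=(6.536, 7.911, 9.323)
next step: t=0.290: state=(6.604, 7.960, 9.455) — x has crossed 6.55
linear interpolation between t=0.285 (6.53589) and t=0.290 (6.60417) → t≈0.286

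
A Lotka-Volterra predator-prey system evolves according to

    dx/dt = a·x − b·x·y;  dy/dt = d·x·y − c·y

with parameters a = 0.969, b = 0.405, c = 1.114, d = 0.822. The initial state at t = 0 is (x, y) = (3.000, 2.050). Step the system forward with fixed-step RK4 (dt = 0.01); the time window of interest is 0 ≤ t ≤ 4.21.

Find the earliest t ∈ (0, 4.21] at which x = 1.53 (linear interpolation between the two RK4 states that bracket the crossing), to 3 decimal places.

t = 1.053

t=0.000: state=(3.000, 2.050)
step 1 (dt=0.01): k1=(0.416, 2.772), k2=(0.400, 2.794), k3=(0.400, 2.794), k4=(0.383, 2.816); state += dt/6·(k1+2k2+2k3+k4)
t=0.010: state=(3.004, 2.078)
t=0.020: state=(3.008, 2.106)
t=0.030: state=(3.011, 2.135)
continuing one RK4 step at a time; state shown every 20 steps (Δt=0.2):
t=0.200: state=(3.009, 2.694)
t=0.400: state=(2.844, 3.497)
t=0.600: state=(2.512, 4.355)
t=0.800: state=(2.077, 5.086)
t=1.000: state=(1.637, 5.520)
t=1.050: state=(1.535, 5.573)
next step: t=1.060: state=(1.516, 5.581) — x has crossed 1.53
linear interpolation between t=1.050 (1.53546) and t=1.060 (1.51579) → t≈1.053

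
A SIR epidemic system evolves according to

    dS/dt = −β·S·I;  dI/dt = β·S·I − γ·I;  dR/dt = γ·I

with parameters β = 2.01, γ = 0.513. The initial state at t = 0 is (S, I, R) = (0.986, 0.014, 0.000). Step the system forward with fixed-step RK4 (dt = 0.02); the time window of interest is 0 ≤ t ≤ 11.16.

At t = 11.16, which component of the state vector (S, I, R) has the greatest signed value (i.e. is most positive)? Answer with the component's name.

largest component: R

t=0.000: state=(0.986, 0.014, 0.000)
step 1 (dt=0.02): k1=(-0.028, 0.021, 0.007), k2=(-0.028, 0.021, 0.007), k3=(-0.028, 0.021, 0.007), k4=(-0.029, 0.021, 0.007); state += dt/6·(k1+2k2+2k3+k4)
t=0.020: state=(0.985, 0.014, 0.000)
t=0.040: state=(0.985, 0.015, 0.000)
t=0.060: state=(0.984, 0.015, 0.000)
continuing one RK4 step at a time; state shown every 25 steps (Δt=0.5):
t=0.500: state=(0.966, 0.029, 0.005)
t=1.000: state=(0.926, 0.058, 0.016)
t=1.500: state=(0.853, 0.110, 0.037)
t=2.000: state=(0.735, 0.190, 0.075)
t=2.500: state=(0.579, 0.285, 0.136)
t=3.000: state=(0.417, 0.363, 0.220)
t=3.500: state=(0.283, 0.398, 0.319)
t=4.000: state=(0.190, 0.390, 0.420)
t=4.500: state=(0.131, 0.353, 0.516)
t=5.000: state=(0.094, 0.306, 0.601)
t=5.500: state=(0.071, 0.257, 0.673)
t=6.000: state=(0.056, 0.211, 0.733)
t=6.500: state=(0.046, 0.172, 0.782)
t=7.000: state=(0.039, 0.139, 0.822)
t=7.500: state=(0.035, 0.112, 0.854)
t=8.000: state=(0.031, 0.089, 0.879)
t=8.500: state=(0.029, 0.071, 0.900)
t=9.000: state=(0.027, 0.057, 0.916)
t=9.500: state=(0.026, 0.045, 0.929)
t=10.000: state=(0.025, 0.036, 0.939)
t=10.500: state=(0.024, 0.028, 0.948)
t=11.000: state=(0.023, 0.022, 0.954)
t=11.160: state=(0.023, 0.021, 0.956)
compare at T: S=0.023, I=0.021, R=0.956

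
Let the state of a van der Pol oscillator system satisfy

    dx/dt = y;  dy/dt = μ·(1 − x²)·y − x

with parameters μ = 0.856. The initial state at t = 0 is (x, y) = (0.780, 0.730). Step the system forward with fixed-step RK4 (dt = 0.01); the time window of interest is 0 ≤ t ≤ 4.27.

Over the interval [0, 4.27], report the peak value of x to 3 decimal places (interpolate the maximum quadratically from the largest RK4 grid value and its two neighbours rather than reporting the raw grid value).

max x = 1.090

t=0.000: state=(0.780, 0.730)
step 1 (dt=0.01): k1=(0.730, -0.535), k2=(0.727, -0.543), k3=(0.727, -0.543), k4=(0.725, -0.551); state += dt/6·(k1+2k2+2k3+k4)
t=0.010: state=(0.787, 0.725)
t=0.020: state=(0.794, 0.719)
t=0.030: state=(0.802, 0.713)
continuing one RK4 step at a time; state shown every 20 steps (Δt=0.2):
t=0.200: state=(0.913, 0.592)
t=0.400: state=(1.014, 0.405)
t=0.600: state=(1.073, 0.191)
t=0.800: state=(1.090, -0.028)
t=1.000: state=(1.063, -0.241)
t=1.200: state=(0.994, -0.444)
t=1.400: state=(0.886, -0.643)
t=1.600: state=(0.737, -0.849)
t=1.800: state=(0.545, -1.074)
t=2.000: state=(0.305, -1.327)
t=2.200: state=(0.012, -1.603)
t=2.400: state=(-0.335, -1.858)
t=2.600: state=(-0.723, -1.987)
t=2.800: state=(-1.112, -1.852)
t=3.000: state=(-1.443, -1.413)
t=3.200: state=(-1.667, -0.827)
t=3.400: state=(-1.777, -0.295)
t=3.600: state=(-1.795, 0.096)
t=3.800: state=(-1.747, 0.364)
t=4.000: state=(-1.655, 0.554)
t=4.200: state=(-1.528, 0.707)
t=4.270: state=(-1.477, 0.757)
largest grid value and its neighbours: x(0.760)=1.08999, x(0.770)=1.09009, x(0.780)=1.09008
parabola through these three points peaks at t≈0.774 with x≈1.09010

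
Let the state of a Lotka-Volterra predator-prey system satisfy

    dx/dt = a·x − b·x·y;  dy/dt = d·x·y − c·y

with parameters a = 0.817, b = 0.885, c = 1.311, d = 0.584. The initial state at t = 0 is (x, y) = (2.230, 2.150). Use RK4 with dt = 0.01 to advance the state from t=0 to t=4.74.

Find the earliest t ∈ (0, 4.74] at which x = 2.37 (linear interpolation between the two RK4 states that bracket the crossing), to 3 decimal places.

t = 3.850

t=0.000: state=(2.230, 2.150)
step 1 (dt=0.01): k1=(-2.421, -0.019), k2=(-2.408, -0.034), k3=(-2.408, -0.034), k4=(-2.394, -0.049); state += dt/6·(k1+2k2+2k3+k4)
t=0.010: state=(2.206, 2.150)
t=0.020: state=(2.182, 2.149)
t=0.030: state=(2.159, 2.148)
continuing one RK4 step at a time; state shown every 20 steps (Δt=0.2):
t=0.200: state=(1.801, 2.091)
t=0.400: state=(1.482, 1.947)
t=0.600: state=(1.257, 1.756)
t=0.800: state=(1.105, 1.550)
t=1.000: state=(1.007, 1.348)
t=1.200: state=(0.949, 1.163)
t=1.400: state=(0.924, 0.998)
t=1.600: state=(0.924, 0.855)
t=1.800: state=(0.945, 0.733)
t=2.000: state=(0.987, 0.631)
t=2.200: state=(1.047, 0.547)
t=2.400: state=(1.126, 0.478)
t=2.600: state=(1.225, 0.421)
t=2.800: state=(1.344, 0.377)
t=3.000: state=(1.486, 0.342)
t=3.200: state=(1.651, 0.316)
t=3.400: state=(1.841, 0.298)
t=3.600: state=(2.059, 0.288)
t=3.800: state=(2.304, 0.285)
t=3.840: state=(2.357, 0.286)
next step: t=3.850: state=(2.370, 0.286) — x has crossed 2.37
linear interpolation between t=3.840 (2.35698) and t=3.850 (2.37030) → t≈3.850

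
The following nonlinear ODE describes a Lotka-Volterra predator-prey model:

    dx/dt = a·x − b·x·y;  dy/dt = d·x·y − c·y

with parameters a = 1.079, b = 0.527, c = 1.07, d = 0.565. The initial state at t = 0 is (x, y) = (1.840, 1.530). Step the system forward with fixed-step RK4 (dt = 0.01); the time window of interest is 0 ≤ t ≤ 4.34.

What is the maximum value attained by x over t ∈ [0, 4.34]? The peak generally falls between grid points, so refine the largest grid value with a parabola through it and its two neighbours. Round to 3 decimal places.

max x = 2.476

t=0.000: state=(1.840, 1.530)
step 1 (dt=0.01): k1=(0.502, -0.047), k2=(0.503, -0.044), k3=(0.503, -0.044), k4=(0.504, -0.042); state += dt/6·(k1+2k2+2k3+k4)
t=0.010: state=(1.845, 1.530)
t=0.020: state=(1.850, 1.529)
t=0.030: state=(1.855, 1.529)
continuing one RK4 step at a time; state shown every 20 steps (Δt=0.2):
t=0.200: state=(1.943, 1.530)
t=0.400: state=(2.051, 1.548)
t=0.600: state=(2.158, 1.585)
t=0.800: state=(2.259, 1.642)
t=1.000: state=(2.349, 1.721)
t=1.200: state=(2.419, 1.819)
t=1.400: state=(2.463, 1.935)
t=1.600: state=(2.475, 2.066)
t=1.800: state=(2.453, 2.204)
t=2.000: state=(2.395, 2.341)
t=2.200: state=(2.306, 2.466)
t=2.400: state=(2.195, 2.568)
t=2.600: state=(2.069, 2.638)
t=2.800: state=(1.940, 2.671)
t=3.000: state=(1.817, 2.666)
t=3.200: state=(1.705, 2.626)
t=3.400: state=(1.610, 2.557)
t=3.600: state=(1.533, 2.465)
t=3.800: state=(1.475, 2.358)
t=4.000: state=(1.436, 2.244)
t=4.200: state=(1.415, 2.128)
t=4.340: state=(1.411, 2.048)
largest grid value and its neighbours: x(1.560)=2.47568, x(1.570)=2.47574, x(1.580)=2.47572
parabola through these three points peaks at t≈1.572 with x≈2.47575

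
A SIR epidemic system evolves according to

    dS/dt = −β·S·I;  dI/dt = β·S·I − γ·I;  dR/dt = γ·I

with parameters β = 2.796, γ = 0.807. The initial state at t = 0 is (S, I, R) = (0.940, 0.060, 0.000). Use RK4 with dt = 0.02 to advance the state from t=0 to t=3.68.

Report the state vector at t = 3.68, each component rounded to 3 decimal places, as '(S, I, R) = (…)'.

t=0.000: state=(0.940, 0.060, 0.000)
step 1 (dt=0.02): k1=(-0.158, 0.109, 0.048), k2=(-0.160, 0.111, 0.049), k3=(-0.160, 0.111, 0.049), k4=(-0.163, 0.113, 0.050); state += dt/6·(k1+2k2+2k3+k4)
t=0.020: state=(0.937, 0.062, 0.001)
t=0.040: state=(0.933, 0.065, 0.002)
t=0.060: state=(0.930, 0.067, 0.003)
continuing one RK4 step at a time; state shown every 10 steps (Δt=0.2):
t=0.200: state=(0.903, 0.086, 0.012)
t=0.400: state=(0.853, 0.119, 0.028)
t=0.600: state=(0.789, 0.160, 0.050)
t=0.800: state=(0.712, 0.208, 0.080)
t=1.000: state=(0.625, 0.257, 0.118)
t=1.200: state=(0.535, 0.303, 0.163)
t=1.400: state=(0.447, 0.339, 0.215)
t=1.600: state=(0.367, 0.362, 0.271)
t=1.800: state=(0.299, 0.370, 0.331)
t=2.000: state=(0.243, 0.367, 0.390)
t=2.200: state=(0.199, 0.353, 0.449)
t=2.400: state=(0.164, 0.332, 0.504)
t=2.600: state=(0.137, 0.307, 0.555)
t=2.800: state=(0.116, 0.281, 0.603)
t=3.000: state=(0.100, 0.254, 0.646)
t=3.200: state=(0.088, 0.227, 0.685)
t=3.400: state=(0.078, 0.203, 0.720)
t=3.600: state=(0.070, 0.180, 0.750)
t=3.680: state=(0.067, 0.171, 0.762)

(S, I, R) = (0.067, 0.171, 0.762)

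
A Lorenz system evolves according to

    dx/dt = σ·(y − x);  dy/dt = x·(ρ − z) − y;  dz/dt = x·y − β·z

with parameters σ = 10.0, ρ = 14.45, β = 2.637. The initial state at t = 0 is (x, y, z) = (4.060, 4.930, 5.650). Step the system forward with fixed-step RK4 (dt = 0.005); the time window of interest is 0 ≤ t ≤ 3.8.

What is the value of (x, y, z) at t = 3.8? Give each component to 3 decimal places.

(x, y, z) = (7.018, 7.495, 13.682)

t=0.000: state=(4.060, 4.930, 5.650)
step 1 (dt=0.005): k1=(8.700, 30.798, 5.117), k2=(9.252, 30.860, 5.505), k3=(9.240, 30.868, 5.510), k4=(9.781, 30.937, 5.906); state += dt/6·(k1+2k2+2k3+k4)
t=0.005: state=(4.106, 5.084, 5.678)
t=0.010: state=(4.158, 5.239, 5.709)
t=0.015: state=(4.214, 5.395, 5.745)
continuing one RK4 step at a time; state shown every 40 steps (Δt=0.2):
t=0.200: state=(8.411, 10.867, 11.723)
t=0.400: state=(7.792, 4.743, 19.097)
t=0.600: state=(2.931, 1.812, 13.243)
t=0.800: state=(2.608, 3.172, 8.738)
t=1.000: state=(5.017, 6.887, 8.128)
t=1.200: state=(8.724, 9.536, 15.011)
t=1.400: state=(6.159, 3.838, 16.998)
t=1.600: state=(3.340, 2.955, 12.032)
t=1.800: state=(4.059, 5.067, 9.260)
t=2.000: state=(6.955, 8.515, 11.624)
t=2.200: state=(7.724, 6.577, 16.762)
t=2.400: state=(4.714, 3.600, 14.302)
t=2.600: state=(4.080, 4.471, 10.910)
t=2.800: state=(5.862, 7.100, 10.951)
t=3.000: state=(7.594, 7.605, 15.009)
t=3.200: state=(5.868, 4.672, 15.267)
t=3.400: state=(4.496, 4.419, 12.300)
t=3.600: state=(5.369, 6.210, 11.246)
t=3.800: state=(7.018, 7.495, 13.682)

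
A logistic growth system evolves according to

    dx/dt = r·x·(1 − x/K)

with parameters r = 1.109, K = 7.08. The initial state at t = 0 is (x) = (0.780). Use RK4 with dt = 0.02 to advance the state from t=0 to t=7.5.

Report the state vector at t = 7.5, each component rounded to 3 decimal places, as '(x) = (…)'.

(x) = (7.066)

t=0.000: state=(0.780)
step 1 (dt=0.02): k1=(0.770), k2=(0.776), k3=(0.776), k4=(0.783); state += dt/6·(k1+2k2+2k3+k4)
t=0.020: state=(0.796)
t=0.040: state=(0.811)
t=0.060: state=(0.827)
continuing one RK4 step at a time; state shown every 25 steps (Δt=0.5):
t=0.500: state=(1.256)
t=1.000: state=(1.932)
t=1.500: state=(2.798)
t=2.000: state=(3.768)
t=2.500: state=(4.705)
t=3.000: state=(5.489)
t=3.500: state=(6.069)
t=4.000: state=(6.462)
t=4.500: state=(6.711)
t=5.000: state=(6.863)
t=5.500: state=(6.954)
t=6.000: state=(7.007)
t=6.500: state=(7.038)
t=7.000: state=(7.056)
t=7.500: state=(7.066)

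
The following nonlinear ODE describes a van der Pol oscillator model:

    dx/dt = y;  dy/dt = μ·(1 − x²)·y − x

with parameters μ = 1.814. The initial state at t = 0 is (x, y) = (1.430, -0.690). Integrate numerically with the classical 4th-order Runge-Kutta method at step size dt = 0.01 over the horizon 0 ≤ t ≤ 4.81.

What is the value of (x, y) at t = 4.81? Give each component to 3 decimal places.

(x, y) = (-0.219, 2.119)

t=0.000: state=(1.430, -0.690)
step 1 (dt=0.01): k1=(-0.690, -0.122), k2=(-0.691, -0.130), k3=(-0.691, -0.130), k4=(-0.691, -0.137); state += dt/6·(k1+2k2+2k3+k4)
t=0.010: state=(1.423, -0.691)
t=0.020: state=(1.416, -0.693)
t=0.030: state=(1.409, -0.694)
continuing one RK4 step at a time; state shown every 20 steps (Δt=0.2):
t=0.200: state=(1.288, -0.743)
t=0.400: state=(1.129, -0.852)
t=0.600: state=(0.942, -1.034)
t=0.800: state=(0.708, -1.334)
t=1.000: state=(0.395, -1.836)
t=1.200: state=(-0.047, -2.639)
t=1.400: state=(-0.668, -3.516)
t=1.600: state=(-1.373, -3.205)
t=1.800: state=(-1.848, -1.487)
t=2.000: state=(-2.010, -0.296)
t=2.200: state=(-2.017, 0.146)
t=2.400: state=(-1.971, 0.294)
t=2.600: state=(-1.905, 0.354)
t=2.800: state=(-1.830, 0.391)
t=3.000: state=(-1.749, 0.423)
t=3.200: state=(-1.661, 0.459)
t=3.400: state=(-1.565, 0.503)
t=3.600: state=(-1.459, 0.558)
t=3.800: state=(-1.340, 0.632)
t=4.000: state=(-1.204, 0.734)
t=4.200: state=(-1.043, 0.882)
t=4.400: state=(-0.846, 1.109)
t=4.600: state=(-0.591, 1.476)
t=4.800: state=(-0.240, 2.081)
t=4.810: state=(-0.219, 2.119)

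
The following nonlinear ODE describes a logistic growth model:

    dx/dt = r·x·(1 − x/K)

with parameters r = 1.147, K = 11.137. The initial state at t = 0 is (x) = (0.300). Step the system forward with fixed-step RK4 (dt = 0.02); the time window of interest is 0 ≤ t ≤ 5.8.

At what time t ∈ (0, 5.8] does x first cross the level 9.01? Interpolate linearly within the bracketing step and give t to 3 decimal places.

t = 4.386

t=0.000: state=(0.300)
step 1 (dt=0.02): k1=(0.335), k2=(0.338), k3=(0.339), k4=(0.342); state += dt/6·(k1+2k2+2k3+k4)
t=0.020: state=(0.307)
t=0.040: state=(0.314)
t=0.060: state=(0.321)
continuing one RK4 step at a time; state shown every 10 steps (Δt=0.2):
t=0.200: state=(0.375)
t=0.400: state=(0.467)
t=0.600: state=(0.582)
t=0.800: state=(0.722)
t=1.000: state=(0.893)
t=1.200: state=(1.100)
t=1.400: state=(1.350)
t=1.600: state=(1.646)
t=1.800: state=(1.995)
t=2.000: state=(2.398)
t=2.200: state=(2.858)
t=2.400: state=(3.372)
t=2.600: state=(3.934)
t=2.800: state=(4.536)
t=3.000: state=(5.163)
t=3.200: state=(5.801)
t=3.400: state=(6.433)
t=3.600: state=(7.042)
t=3.800: state=(7.616)
t=4.000: state=(8.144)
t=4.200: state=(8.619)
t=4.380: state=(8.998)
next step: t=4.400: state=(9.038) — x has crossed 9.01
linear interpolation between t=4.380 (8.99844) and t=4.400 (9.03780) → t≈4.386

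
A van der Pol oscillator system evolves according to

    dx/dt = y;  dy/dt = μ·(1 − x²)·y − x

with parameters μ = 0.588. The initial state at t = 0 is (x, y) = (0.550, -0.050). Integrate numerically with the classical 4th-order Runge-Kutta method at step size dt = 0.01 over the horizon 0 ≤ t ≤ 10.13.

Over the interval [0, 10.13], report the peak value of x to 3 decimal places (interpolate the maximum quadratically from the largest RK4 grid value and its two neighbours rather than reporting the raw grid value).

t=0.000: state=(0.550, -0.050)
step 1 (dt=0.01): k1=(-0.050, -0.571), k2=(-0.053, -0.571), k3=(-0.053, -0.571), k4=(-0.056, -0.572); state += dt/6·(k1+2k2+2k3+k4)
t=0.010: state=(0.549, -0.056)
t=0.020: state=(0.549, -0.061)
t=0.030: state=(0.548, -0.067)
continuing one RK4 step at a time; state shown every 50 steps (Δt=0.5):
t=0.500: state=(0.451, -0.350)
t=1.000: state=(0.200, -0.650)
t=1.500: state=(-0.189, -0.884)
t=2.000: state=(-0.647, -0.892)
t=2.500: state=(-1.018, -0.533)
t=3.000: state=(-1.145, 0.032)
t=3.500: state=(-0.993, 0.565)
t=4.000: state=(-0.588, 1.056)
t=4.500: state=(0.064, 1.541)
t=5.000: state=(0.895, 1.652)
t=5.500: state=(1.546, 0.823)
t=6.000: state=(1.698, -0.154)
t=6.500: state=(1.461, -0.747)
t=7.000: state=(0.970, -1.221)
t=7.500: state=(0.221, -1.795)
t=8.000: state=(-0.799, -2.156)
t=8.500: state=(-1.693, -1.186)
t=9.000: state=(-1.941, 0.085)
t=9.500: state=(-1.723, 0.712)
t=10.000: state=(-1.262, 1.129)
t=10.130: state=(-1.108, 1.246)
largest grid value and its neighbours: x(5.890)=1.70498, x(5.900)=1.70514, x(5.910)=1.70513
parabola through these three points peaks at t≈5.905 with x≈1.70516

max x = 1.705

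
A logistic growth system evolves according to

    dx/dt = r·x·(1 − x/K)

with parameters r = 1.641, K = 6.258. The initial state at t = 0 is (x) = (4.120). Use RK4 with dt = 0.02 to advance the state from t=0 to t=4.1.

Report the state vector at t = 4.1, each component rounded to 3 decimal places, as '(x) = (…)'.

(x) = (6.254)

t=0.000: state=(4.120)
step 1 (dt=0.02): k1=(2.310), k2=(2.298), k3=(2.298), k4=(2.285); state += dt/6·(k1+2k2+2k3+k4)
t=0.020: state=(4.166)
t=0.040: state=(4.211)
t=0.060: state=(4.256)
continuing one RK4 step at a time; state shown every 10 steps (Δt=0.2):
t=0.200: state=(4.555)
t=0.400: state=(4.931)
t=0.600: state=(5.242)
t=0.800: state=(5.491)
t=1.000: state=(5.686)
t=1.200: state=(5.835)
t=1.400: state=(5.948)
t=1.600: state=(6.031)
t=1.800: state=(6.093)
t=2.000: state=(6.138)
t=2.200: state=(6.171)
t=2.400: state=(6.195)
t=2.600: state=(6.213)
t=2.800: state=(6.225)
t=3.000: state=(6.234)
t=3.200: state=(6.241)
t=3.400: state=(6.246)
t=3.600: state=(6.249)
t=3.800: state=(6.252)
t=4.000: state=(6.253)
t=4.100: state=(6.254)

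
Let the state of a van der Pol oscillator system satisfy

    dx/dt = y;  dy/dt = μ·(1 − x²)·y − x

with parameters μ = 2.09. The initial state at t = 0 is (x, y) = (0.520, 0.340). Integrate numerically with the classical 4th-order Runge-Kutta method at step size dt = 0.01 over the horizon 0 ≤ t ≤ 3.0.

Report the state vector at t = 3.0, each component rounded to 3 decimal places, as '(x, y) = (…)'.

t=0.000: state=(0.520, 0.340)
step 1 (dt=0.01): k1=(0.340, -0.002), k2=(0.340, -0.005), k3=(0.340, -0.005), k4=(0.340, -0.008); state += dt/6·(k1+2k2+2k3+k4)
t=0.010: state=(0.523, 0.340)
t=0.020: state=(0.527, 0.340)
t=0.030: state=(0.530, 0.340)
continuing one RK4 step at a time; state shown every 10 steps (Δt=0.1):
t=0.100: state=(0.554, 0.337)
t=0.200: state=(0.587, 0.326)
t=0.300: state=(0.619, 0.308)
t=0.400: state=(0.649, 0.282)
t=0.500: state=(0.675, 0.247)
t=0.600: state=(0.698, 0.203)
t=0.700: state=(0.715, 0.151)
t=0.800: state=(0.728, 0.091)
t=0.900: state=(0.733, 0.024)
t=1.000: state=(0.732, -0.051)
t=1.100: state=(0.723, -0.133)
t=1.200: state=(0.705, -0.222)
t=1.300: state=(0.678, -0.321)
t=1.400: state=(0.641, -0.431)
t=1.500: state=(0.592, -0.557)
t=1.600: state=(0.529, -0.703)
t=1.700: state=(0.450, -0.877)
t=1.800: state=(0.352, -1.089)
t=1.900: state=(0.231, -1.350)
t=2.000: state=(0.080, -1.673)
t=2.100: state=(-0.106, -2.059)
t=2.200: state=(-0.333, -2.488)
t=2.300: state=(-0.602, -2.877)
t=2.400: state=(-0.902, -3.069)
t=2.500: state=(-1.204, -2.891)
t=2.600: state=(-1.467, -2.322)
t=2.700: state=(-1.662, -1.574)
t=2.800: state=(-1.784, -0.897)
t=2.900: state=(-1.848, -0.409)
t=3.000: state=(-1.872, -0.099)

(x, y) = (-1.872, -0.099)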